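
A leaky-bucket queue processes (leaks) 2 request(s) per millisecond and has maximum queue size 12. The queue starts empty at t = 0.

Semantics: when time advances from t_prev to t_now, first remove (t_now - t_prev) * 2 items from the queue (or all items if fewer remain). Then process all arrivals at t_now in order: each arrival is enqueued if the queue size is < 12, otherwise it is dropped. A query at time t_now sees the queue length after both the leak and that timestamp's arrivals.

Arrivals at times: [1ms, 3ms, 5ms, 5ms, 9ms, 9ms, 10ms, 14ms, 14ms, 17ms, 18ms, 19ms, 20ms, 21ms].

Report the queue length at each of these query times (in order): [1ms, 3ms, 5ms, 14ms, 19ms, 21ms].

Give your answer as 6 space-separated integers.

Answer: 1 1 2 2 1 1

Derivation:
Queue lengths at query times:
  query t=1ms: backlog = 1
  query t=3ms: backlog = 1
  query t=5ms: backlog = 2
  query t=14ms: backlog = 2
  query t=19ms: backlog = 1
  query t=21ms: backlog = 1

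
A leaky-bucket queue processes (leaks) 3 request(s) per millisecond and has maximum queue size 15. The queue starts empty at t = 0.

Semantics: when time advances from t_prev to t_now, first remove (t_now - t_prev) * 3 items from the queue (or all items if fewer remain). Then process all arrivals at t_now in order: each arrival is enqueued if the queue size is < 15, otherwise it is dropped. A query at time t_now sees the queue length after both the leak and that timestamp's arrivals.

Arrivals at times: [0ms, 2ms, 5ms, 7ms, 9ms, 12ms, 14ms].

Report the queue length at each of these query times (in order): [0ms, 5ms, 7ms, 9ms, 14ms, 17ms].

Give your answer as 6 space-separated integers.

Queue lengths at query times:
  query t=0ms: backlog = 1
  query t=5ms: backlog = 1
  query t=7ms: backlog = 1
  query t=9ms: backlog = 1
  query t=14ms: backlog = 1
  query t=17ms: backlog = 0

Answer: 1 1 1 1 1 0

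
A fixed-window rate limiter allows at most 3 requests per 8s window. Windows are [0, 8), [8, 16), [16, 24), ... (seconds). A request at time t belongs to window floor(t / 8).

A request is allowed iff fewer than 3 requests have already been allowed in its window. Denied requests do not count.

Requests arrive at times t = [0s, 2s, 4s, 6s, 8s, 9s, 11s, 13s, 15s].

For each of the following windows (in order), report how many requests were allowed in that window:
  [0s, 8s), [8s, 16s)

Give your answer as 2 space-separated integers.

Processing requests:
  req#1 t=0s (window 0): ALLOW
  req#2 t=2s (window 0): ALLOW
  req#3 t=4s (window 0): ALLOW
  req#4 t=6s (window 0): DENY
  req#5 t=8s (window 1): ALLOW
  req#6 t=9s (window 1): ALLOW
  req#7 t=11s (window 1): ALLOW
  req#8 t=13s (window 1): DENY
  req#9 t=15s (window 1): DENY

Allowed counts by window: 3 3

Answer: 3 3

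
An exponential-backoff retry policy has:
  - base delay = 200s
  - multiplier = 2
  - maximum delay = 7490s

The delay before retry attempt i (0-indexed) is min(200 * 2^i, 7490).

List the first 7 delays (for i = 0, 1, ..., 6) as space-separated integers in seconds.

Computing each delay:
  i=0: min(200*2^0, 7490) = 200
  i=1: min(200*2^1, 7490) = 400
  i=2: min(200*2^2, 7490) = 800
  i=3: min(200*2^3, 7490) = 1600
  i=4: min(200*2^4, 7490) = 3200
  i=5: min(200*2^5, 7490) = 6400
  i=6: min(200*2^6, 7490) = 7490

Answer: 200 400 800 1600 3200 6400 7490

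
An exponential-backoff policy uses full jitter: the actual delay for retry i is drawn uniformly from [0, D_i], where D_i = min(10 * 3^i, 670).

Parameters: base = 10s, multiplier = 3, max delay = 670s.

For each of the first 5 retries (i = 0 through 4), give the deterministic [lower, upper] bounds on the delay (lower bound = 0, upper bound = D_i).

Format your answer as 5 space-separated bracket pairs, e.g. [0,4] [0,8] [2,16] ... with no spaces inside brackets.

Computing bounds per retry:
  i=0: D_i=min(10*3^0,670)=10, bounds=[0,10]
  i=1: D_i=min(10*3^1,670)=30, bounds=[0,30]
  i=2: D_i=min(10*3^2,670)=90, bounds=[0,90]
  i=3: D_i=min(10*3^3,670)=270, bounds=[0,270]
  i=4: D_i=min(10*3^4,670)=670, bounds=[0,670]

Answer: [0,10] [0,30] [0,90] [0,270] [0,670]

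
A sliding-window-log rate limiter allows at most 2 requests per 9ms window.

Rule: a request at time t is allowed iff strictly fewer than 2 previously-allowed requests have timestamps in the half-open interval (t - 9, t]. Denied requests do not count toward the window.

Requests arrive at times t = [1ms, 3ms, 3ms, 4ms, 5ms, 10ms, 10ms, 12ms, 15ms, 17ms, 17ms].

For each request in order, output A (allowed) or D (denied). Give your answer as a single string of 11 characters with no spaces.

Tracking allowed requests in the window:
  req#1 t=1ms: ALLOW
  req#2 t=3ms: ALLOW
  req#3 t=3ms: DENY
  req#4 t=4ms: DENY
  req#5 t=5ms: DENY
  req#6 t=10ms: ALLOW
  req#7 t=10ms: DENY
  req#8 t=12ms: ALLOW
  req#9 t=15ms: DENY
  req#10 t=17ms: DENY
  req#11 t=17ms: DENY

Answer: AADDDADADDD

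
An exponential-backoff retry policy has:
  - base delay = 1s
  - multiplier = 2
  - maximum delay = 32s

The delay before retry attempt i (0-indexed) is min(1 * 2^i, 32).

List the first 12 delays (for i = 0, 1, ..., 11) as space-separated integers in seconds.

Answer: 1 2 4 8 16 32 32 32 32 32 32 32

Derivation:
Computing each delay:
  i=0: min(1*2^0, 32) = 1
  i=1: min(1*2^1, 32) = 2
  i=2: min(1*2^2, 32) = 4
  i=3: min(1*2^3, 32) = 8
  i=4: min(1*2^4, 32) = 16
  i=5: min(1*2^5, 32) = 32
  i=6: min(1*2^6, 32) = 32
  i=7: min(1*2^7, 32) = 32
  i=8: min(1*2^8, 32) = 32
  i=9: min(1*2^9, 32) = 32
  i=10: min(1*2^10, 32) = 32
  i=11: min(1*2^11, 32) = 32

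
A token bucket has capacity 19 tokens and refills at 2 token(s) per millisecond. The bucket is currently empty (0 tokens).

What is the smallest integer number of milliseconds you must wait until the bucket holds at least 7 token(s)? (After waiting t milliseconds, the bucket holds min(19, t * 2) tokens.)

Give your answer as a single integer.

Answer: 4

Derivation:
Need t * 2 >= 7, so t >= 7/2.
Smallest integer t = ceil(7/2) = 4.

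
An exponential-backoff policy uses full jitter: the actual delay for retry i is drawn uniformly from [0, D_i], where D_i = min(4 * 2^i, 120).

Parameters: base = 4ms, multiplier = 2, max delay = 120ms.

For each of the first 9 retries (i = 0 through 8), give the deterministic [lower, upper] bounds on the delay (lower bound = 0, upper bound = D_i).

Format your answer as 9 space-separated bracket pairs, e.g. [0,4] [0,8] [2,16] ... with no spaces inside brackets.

Computing bounds per retry:
  i=0: D_i=min(4*2^0,120)=4, bounds=[0,4]
  i=1: D_i=min(4*2^1,120)=8, bounds=[0,8]
  i=2: D_i=min(4*2^2,120)=16, bounds=[0,16]
  i=3: D_i=min(4*2^3,120)=32, bounds=[0,32]
  i=4: D_i=min(4*2^4,120)=64, bounds=[0,64]
  i=5: D_i=min(4*2^5,120)=120, bounds=[0,120]
  i=6: D_i=min(4*2^6,120)=120, bounds=[0,120]
  i=7: D_i=min(4*2^7,120)=120, bounds=[0,120]
  i=8: D_i=min(4*2^8,120)=120, bounds=[0,120]

Answer: [0,4] [0,8] [0,16] [0,32] [0,64] [0,120] [0,120] [0,120] [0,120]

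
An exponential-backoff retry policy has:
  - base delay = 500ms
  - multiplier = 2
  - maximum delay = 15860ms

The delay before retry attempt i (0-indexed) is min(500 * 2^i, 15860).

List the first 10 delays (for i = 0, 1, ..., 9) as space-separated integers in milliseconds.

Answer: 500 1000 2000 4000 8000 15860 15860 15860 15860 15860

Derivation:
Computing each delay:
  i=0: min(500*2^0, 15860) = 500
  i=1: min(500*2^1, 15860) = 1000
  i=2: min(500*2^2, 15860) = 2000
  i=3: min(500*2^3, 15860) = 4000
  i=4: min(500*2^4, 15860) = 8000
  i=5: min(500*2^5, 15860) = 15860
  i=6: min(500*2^6, 15860) = 15860
  i=7: min(500*2^7, 15860) = 15860
  i=8: min(500*2^8, 15860) = 15860
  i=9: min(500*2^9, 15860) = 15860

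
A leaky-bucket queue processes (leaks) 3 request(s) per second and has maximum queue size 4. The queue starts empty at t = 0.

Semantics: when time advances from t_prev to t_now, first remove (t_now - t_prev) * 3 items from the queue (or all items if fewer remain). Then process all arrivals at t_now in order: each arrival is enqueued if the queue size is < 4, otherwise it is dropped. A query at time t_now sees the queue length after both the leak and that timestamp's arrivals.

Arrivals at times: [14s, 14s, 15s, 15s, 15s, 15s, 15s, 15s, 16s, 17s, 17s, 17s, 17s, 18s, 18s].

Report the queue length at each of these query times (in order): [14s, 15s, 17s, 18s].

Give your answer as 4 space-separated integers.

Answer: 2 4 4 3

Derivation:
Queue lengths at query times:
  query t=14s: backlog = 2
  query t=15s: backlog = 4
  query t=17s: backlog = 4
  query t=18s: backlog = 3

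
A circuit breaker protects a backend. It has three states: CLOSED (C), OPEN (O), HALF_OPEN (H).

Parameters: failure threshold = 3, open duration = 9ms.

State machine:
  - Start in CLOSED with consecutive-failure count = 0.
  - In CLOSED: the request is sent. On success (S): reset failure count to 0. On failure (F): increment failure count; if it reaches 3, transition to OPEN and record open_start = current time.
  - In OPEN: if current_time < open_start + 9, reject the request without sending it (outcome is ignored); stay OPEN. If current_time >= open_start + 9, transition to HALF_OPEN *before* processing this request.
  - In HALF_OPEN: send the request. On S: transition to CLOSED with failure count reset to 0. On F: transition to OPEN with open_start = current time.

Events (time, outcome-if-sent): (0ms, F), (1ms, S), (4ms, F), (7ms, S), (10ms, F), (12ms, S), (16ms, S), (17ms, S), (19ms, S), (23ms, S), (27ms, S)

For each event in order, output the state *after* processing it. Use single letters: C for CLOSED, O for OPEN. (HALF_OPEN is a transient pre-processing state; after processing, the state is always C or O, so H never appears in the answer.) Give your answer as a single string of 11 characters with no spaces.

Answer: CCCCCCCCCCC

Derivation:
State after each event:
  event#1 t=0ms outcome=F: state=CLOSED
  event#2 t=1ms outcome=S: state=CLOSED
  event#3 t=4ms outcome=F: state=CLOSED
  event#4 t=7ms outcome=S: state=CLOSED
  event#5 t=10ms outcome=F: state=CLOSED
  event#6 t=12ms outcome=S: state=CLOSED
  event#7 t=16ms outcome=S: state=CLOSED
  event#8 t=17ms outcome=S: state=CLOSED
  event#9 t=19ms outcome=S: state=CLOSED
  event#10 t=23ms outcome=S: state=CLOSED
  event#11 t=27ms outcome=S: state=CLOSED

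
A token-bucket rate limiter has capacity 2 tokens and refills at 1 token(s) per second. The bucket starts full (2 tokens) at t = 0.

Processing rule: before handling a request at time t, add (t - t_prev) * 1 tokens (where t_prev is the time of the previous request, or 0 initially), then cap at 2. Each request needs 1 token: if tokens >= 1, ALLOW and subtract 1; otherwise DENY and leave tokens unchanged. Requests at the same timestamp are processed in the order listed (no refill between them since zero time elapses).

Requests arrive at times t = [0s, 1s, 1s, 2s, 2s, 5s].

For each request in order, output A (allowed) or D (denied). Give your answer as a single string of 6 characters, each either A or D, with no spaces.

Answer: AAAADA

Derivation:
Simulating step by step:
  req#1 t=0s: ALLOW
  req#2 t=1s: ALLOW
  req#3 t=1s: ALLOW
  req#4 t=2s: ALLOW
  req#5 t=2s: DENY
  req#6 t=5s: ALLOW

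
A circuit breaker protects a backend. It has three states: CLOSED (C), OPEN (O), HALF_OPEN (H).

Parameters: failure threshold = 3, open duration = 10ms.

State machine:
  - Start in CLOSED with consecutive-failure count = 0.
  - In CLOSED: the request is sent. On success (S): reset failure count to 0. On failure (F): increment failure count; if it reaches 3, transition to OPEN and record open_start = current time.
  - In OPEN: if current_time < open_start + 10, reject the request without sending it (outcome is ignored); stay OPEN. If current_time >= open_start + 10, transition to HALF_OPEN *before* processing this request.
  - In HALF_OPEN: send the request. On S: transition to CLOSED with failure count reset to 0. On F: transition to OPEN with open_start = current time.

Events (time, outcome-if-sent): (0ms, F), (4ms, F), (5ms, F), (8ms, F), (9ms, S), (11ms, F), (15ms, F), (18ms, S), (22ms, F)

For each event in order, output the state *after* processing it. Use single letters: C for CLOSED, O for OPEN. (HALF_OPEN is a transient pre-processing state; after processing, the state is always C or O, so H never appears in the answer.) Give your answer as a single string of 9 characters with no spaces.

State after each event:
  event#1 t=0ms outcome=F: state=CLOSED
  event#2 t=4ms outcome=F: state=CLOSED
  event#3 t=5ms outcome=F: state=OPEN
  event#4 t=8ms outcome=F: state=OPEN
  event#5 t=9ms outcome=S: state=OPEN
  event#6 t=11ms outcome=F: state=OPEN
  event#7 t=15ms outcome=F: state=OPEN
  event#8 t=18ms outcome=S: state=OPEN
  event#9 t=22ms outcome=F: state=OPEN

Answer: CCOOOOOOO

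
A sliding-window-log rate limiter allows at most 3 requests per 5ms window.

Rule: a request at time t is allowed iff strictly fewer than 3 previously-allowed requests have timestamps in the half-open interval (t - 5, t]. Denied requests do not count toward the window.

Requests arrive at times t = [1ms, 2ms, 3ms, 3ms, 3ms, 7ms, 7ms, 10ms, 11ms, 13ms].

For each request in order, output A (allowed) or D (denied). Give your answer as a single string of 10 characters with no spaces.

Tracking allowed requests in the window:
  req#1 t=1ms: ALLOW
  req#2 t=2ms: ALLOW
  req#3 t=3ms: ALLOW
  req#4 t=3ms: DENY
  req#5 t=3ms: DENY
  req#6 t=7ms: ALLOW
  req#7 t=7ms: ALLOW
  req#8 t=10ms: ALLOW
  req#9 t=11ms: DENY
  req#10 t=13ms: ALLOW

Answer: AAADDAAADA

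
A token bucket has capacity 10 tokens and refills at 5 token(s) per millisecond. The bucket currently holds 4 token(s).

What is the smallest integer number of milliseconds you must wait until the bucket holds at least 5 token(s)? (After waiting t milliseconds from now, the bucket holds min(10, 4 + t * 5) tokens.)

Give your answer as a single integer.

Need 4 + t * 5 >= 5, so t >= 1/5.
Smallest integer t = ceil(1/5) = 1.

Answer: 1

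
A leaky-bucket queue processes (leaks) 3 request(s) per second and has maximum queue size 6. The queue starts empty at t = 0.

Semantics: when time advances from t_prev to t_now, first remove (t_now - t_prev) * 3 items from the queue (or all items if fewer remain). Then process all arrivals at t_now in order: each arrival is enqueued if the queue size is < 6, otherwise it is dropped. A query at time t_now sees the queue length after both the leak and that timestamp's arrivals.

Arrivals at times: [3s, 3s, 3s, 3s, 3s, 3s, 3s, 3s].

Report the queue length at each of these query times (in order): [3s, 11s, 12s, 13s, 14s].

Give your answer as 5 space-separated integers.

Answer: 6 0 0 0 0

Derivation:
Queue lengths at query times:
  query t=3s: backlog = 6
  query t=11s: backlog = 0
  query t=12s: backlog = 0
  query t=13s: backlog = 0
  query t=14s: backlog = 0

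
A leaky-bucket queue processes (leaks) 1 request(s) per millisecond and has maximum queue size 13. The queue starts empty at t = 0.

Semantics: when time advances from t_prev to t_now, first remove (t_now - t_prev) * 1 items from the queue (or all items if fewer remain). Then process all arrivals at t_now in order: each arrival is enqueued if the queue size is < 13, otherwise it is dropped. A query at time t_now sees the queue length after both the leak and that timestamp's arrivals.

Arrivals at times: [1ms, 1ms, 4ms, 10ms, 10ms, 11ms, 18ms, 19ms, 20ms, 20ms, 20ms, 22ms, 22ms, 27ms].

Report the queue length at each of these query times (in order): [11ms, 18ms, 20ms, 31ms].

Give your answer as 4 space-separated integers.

Queue lengths at query times:
  query t=11ms: backlog = 2
  query t=18ms: backlog = 1
  query t=20ms: backlog = 3
  query t=31ms: backlog = 0

Answer: 2 1 3 0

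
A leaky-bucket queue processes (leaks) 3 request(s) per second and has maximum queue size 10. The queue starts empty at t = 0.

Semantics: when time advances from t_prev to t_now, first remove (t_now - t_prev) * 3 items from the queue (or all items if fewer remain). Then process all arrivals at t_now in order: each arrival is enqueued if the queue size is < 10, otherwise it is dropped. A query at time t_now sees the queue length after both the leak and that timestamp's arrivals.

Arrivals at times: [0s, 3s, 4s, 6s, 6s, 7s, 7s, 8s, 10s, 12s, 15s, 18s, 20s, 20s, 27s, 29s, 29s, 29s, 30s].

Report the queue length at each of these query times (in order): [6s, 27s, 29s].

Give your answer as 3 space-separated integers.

Queue lengths at query times:
  query t=6s: backlog = 2
  query t=27s: backlog = 1
  query t=29s: backlog = 3

Answer: 2 1 3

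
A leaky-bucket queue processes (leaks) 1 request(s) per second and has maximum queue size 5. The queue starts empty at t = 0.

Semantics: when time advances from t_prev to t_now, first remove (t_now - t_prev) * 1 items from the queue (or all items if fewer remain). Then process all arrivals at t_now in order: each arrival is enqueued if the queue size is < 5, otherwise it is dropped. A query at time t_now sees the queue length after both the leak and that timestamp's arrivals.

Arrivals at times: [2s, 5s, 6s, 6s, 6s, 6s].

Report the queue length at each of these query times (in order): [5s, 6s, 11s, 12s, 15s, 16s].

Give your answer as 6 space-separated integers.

Answer: 1 4 0 0 0 0

Derivation:
Queue lengths at query times:
  query t=5s: backlog = 1
  query t=6s: backlog = 4
  query t=11s: backlog = 0
  query t=12s: backlog = 0
  query t=15s: backlog = 0
  query t=16s: backlog = 0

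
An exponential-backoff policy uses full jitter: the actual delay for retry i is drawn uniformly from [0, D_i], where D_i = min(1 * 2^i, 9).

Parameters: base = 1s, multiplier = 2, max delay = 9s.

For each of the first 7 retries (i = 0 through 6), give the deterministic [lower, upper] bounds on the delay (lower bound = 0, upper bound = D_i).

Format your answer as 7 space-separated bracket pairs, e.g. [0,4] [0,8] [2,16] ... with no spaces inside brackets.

Computing bounds per retry:
  i=0: D_i=min(1*2^0,9)=1, bounds=[0,1]
  i=1: D_i=min(1*2^1,9)=2, bounds=[0,2]
  i=2: D_i=min(1*2^2,9)=4, bounds=[0,4]
  i=3: D_i=min(1*2^3,9)=8, bounds=[0,8]
  i=4: D_i=min(1*2^4,9)=9, bounds=[0,9]
  i=5: D_i=min(1*2^5,9)=9, bounds=[0,9]
  i=6: D_i=min(1*2^6,9)=9, bounds=[0,9]

Answer: [0,1] [0,2] [0,4] [0,8] [0,9] [0,9] [0,9]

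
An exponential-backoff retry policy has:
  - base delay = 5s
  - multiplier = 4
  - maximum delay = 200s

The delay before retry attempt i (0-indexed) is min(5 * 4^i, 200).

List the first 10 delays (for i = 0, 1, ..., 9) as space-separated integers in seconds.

Computing each delay:
  i=0: min(5*4^0, 200) = 5
  i=1: min(5*4^1, 200) = 20
  i=2: min(5*4^2, 200) = 80
  i=3: min(5*4^3, 200) = 200
  i=4: min(5*4^4, 200) = 200
  i=5: min(5*4^5, 200) = 200
  i=6: min(5*4^6, 200) = 200
  i=7: min(5*4^7, 200) = 200
  i=8: min(5*4^8, 200) = 200
  i=9: min(5*4^9, 200) = 200

Answer: 5 20 80 200 200 200 200 200 200 200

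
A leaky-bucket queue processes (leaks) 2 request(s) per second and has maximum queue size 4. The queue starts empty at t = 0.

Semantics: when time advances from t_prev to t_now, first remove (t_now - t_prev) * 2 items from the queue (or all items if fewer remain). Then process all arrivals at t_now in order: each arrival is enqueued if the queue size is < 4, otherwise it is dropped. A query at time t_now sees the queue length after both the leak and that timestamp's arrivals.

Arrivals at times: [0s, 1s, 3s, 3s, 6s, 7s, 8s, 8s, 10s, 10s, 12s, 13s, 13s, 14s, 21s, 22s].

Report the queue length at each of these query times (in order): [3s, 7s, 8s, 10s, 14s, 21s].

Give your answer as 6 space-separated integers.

Answer: 2 1 2 2 1 1

Derivation:
Queue lengths at query times:
  query t=3s: backlog = 2
  query t=7s: backlog = 1
  query t=8s: backlog = 2
  query t=10s: backlog = 2
  query t=14s: backlog = 1
  query t=21s: backlog = 1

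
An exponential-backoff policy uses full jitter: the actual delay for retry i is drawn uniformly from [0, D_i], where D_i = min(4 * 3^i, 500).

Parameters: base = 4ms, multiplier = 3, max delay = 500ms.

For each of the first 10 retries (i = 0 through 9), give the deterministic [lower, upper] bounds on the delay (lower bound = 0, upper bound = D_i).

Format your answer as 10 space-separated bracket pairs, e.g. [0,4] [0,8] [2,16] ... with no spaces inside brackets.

Computing bounds per retry:
  i=0: D_i=min(4*3^0,500)=4, bounds=[0,4]
  i=1: D_i=min(4*3^1,500)=12, bounds=[0,12]
  i=2: D_i=min(4*3^2,500)=36, bounds=[0,36]
  i=3: D_i=min(4*3^3,500)=108, bounds=[0,108]
  i=4: D_i=min(4*3^4,500)=324, bounds=[0,324]
  i=5: D_i=min(4*3^5,500)=500, bounds=[0,500]
  i=6: D_i=min(4*3^6,500)=500, bounds=[0,500]
  i=7: D_i=min(4*3^7,500)=500, bounds=[0,500]
  i=8: D_i=min(4*3^8,500)=500, bounds=[0,500]
  i=9: D_i=min(4*3^9,500)=500, bounds=[0,500]

Answer: [0,4] [0,12] [0,36] [0,108] [0,324] [0,500] [0,500] [0,500] [0,500] [0,500]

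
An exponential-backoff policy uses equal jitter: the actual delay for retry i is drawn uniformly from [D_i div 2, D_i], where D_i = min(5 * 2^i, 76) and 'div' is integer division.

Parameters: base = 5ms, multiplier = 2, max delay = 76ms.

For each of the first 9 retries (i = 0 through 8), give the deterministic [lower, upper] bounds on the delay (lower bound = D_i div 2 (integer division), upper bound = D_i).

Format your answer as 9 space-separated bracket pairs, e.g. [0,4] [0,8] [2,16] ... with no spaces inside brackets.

Computing bounds per retry:
  i=0: D_i=min(5*2^0,76)=5, bounds=[2,5]
  i=1: D_i=min(5*2^1,76)=10, bounds=[5,10]
  i=2: D_i=min(5*2^2,76)=20, bounds=[10,20]
  i=3: D_i=min(5*2^3,76)=40, bounds=[20,40]
  i=4: D_i=min(5*2^4,76)=76, bounds=[38,76]
  i=5: D_i=min(5*2^5,76)=76, bounds=[38,76]
  i=6: D_i=min(5*2^6,76)=76, bounds=[38,76]
  i=7: D_i=min(5*2^7,76)=76, bounds=[38,76]
  i=8: D_i=min(5*2^8,76)=76, bounds=[38,76]

Answer: [2,5] [5,10] [10,20] [20,40] [38,76] [38,76] [38,76] [38,76] [38,76]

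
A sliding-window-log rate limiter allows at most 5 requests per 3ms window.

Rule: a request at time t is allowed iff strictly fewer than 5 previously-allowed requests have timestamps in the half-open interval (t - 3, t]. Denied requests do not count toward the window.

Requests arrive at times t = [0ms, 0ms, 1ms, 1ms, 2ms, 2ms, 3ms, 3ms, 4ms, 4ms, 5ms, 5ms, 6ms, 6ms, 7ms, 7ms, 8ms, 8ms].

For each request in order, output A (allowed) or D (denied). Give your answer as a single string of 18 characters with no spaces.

Answer: AAAAADAAAAADAAAAAD

Derivation:
Tracking allowed requests in the window:
  req#1 t=0ms: ALLOW
  req#2 t=0ms: ALLOW
  req#3 t=1ms: ALLOW
  req#4 t=1ms: ALLOW
  req#5 t=2ms: ALLOW
  req#6 t=2ms: DENY
  req#7 t=3ms: ALLOW
  req#8 t=3ms: ALLOW
  req#9 t=4ms: ALLOW
  req#10 t=4ms: ALLOW
  req#11 t=5ms: ALLOW
  req#12 t=5ms: DENY
  req#13 t=6ms: ALLOW
  req#14 t=6ms: ALLOW
  req#15 t=7ms: ALLOW
  req#16 t=7ms: ALLOW
  req#17 t=8ms: ALLOW
  req#18 t=8ms: DENY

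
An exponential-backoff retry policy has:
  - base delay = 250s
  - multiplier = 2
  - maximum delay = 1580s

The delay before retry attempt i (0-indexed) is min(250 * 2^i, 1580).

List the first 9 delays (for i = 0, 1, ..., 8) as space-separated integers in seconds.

Computing each delay:
  i=0: min(250*2^0, 1580) = 250
  i=1: min(250*2^1, 1580) = 500
  i=2: min(250*2^2, 1580) = 1000
  i=3: min(250*2^3, 1580) = 1580
  i=4: min(250*2^4, 1580) = 1580
  i=5: min(250*2^5, 1580) = 1580
  i=6: min(250*2^6, 1580) = 1580
  i=7: min(250*2^7, 1580) = 1580
  i=8: min(250*2^8, 1580) = 1580

Answer: 250 500 1000 1580 1580 1580 1580 1580 1580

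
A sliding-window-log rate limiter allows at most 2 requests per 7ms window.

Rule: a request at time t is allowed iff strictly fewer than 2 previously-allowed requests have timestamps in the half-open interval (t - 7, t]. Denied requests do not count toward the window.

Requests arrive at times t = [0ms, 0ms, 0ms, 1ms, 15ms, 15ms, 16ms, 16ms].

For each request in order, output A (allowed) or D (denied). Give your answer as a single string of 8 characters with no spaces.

Tracking allowed requests in the window:
  req#1 t=0ms: ALLOW
  req#2 t=0ms: ALLOW
  req#3 t=0ms: DENY
  req#4 t=1ms: DENY
  req#5 t=15ms: ALLOW
  req#6 t=15ms: ALLOW
  req#7 t=16ms: DENY
  req#8 t=16ms: DENY

Answer: AADDAADD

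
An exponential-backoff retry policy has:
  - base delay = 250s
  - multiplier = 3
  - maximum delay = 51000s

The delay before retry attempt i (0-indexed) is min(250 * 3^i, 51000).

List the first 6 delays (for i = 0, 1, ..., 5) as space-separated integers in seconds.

Answer: 250 750 2250 6750 20250 51000

Derivation:
Computing each delay:
  i=0: min(250*3^0, 51000) = 250
  i=1: min(250*3^1, 51000) = 750
  i=2: min(250*3^2, 51000) = 2250
  i=3: min(250*3^3, 51000) = 6750
  i=4: min(250*3^4, 51000) = 20250
  i=5: min(250*3^5, 51000) = 51000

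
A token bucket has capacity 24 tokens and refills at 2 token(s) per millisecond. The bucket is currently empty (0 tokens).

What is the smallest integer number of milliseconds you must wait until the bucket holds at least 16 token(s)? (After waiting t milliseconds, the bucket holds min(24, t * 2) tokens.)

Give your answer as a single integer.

Need t * 2 >= 16, so t >= 16/2.
Smallest integer t = ceil(16/2) = 8.

Answer: 8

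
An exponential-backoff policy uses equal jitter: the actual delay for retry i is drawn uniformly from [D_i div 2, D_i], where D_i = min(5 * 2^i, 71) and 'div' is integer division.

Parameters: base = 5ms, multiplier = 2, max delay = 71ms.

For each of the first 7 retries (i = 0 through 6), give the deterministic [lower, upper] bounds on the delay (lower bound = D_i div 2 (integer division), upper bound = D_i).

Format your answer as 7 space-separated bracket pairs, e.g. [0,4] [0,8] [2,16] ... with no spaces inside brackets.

Answer: [2,5] [5,10] [10,20] [20,40] [35,71] [35,71] [35,71]

Derivation:
Computing bounds per retry:
  i=0: D_i=min(5*2^0,71)=5, bounds=[2,5]
  i=1: D_i=min(5*2^1,71)=10, bounds=[5,10]
  i=2: D_i=min(5*2^2,71)=20, bounds=[10,20]
  i=3: D_i=min(5*2^3,71)=40, bounds=[20,40]
  i=4: D_i=min(5*2^4,71)=71, bounds=[35,71]
  i=5: D_i=min(5*2^5,71)=71, bounds=[35,71]
  i=6: D_i=min(5*2^6,71)=71, bounds=[35,71]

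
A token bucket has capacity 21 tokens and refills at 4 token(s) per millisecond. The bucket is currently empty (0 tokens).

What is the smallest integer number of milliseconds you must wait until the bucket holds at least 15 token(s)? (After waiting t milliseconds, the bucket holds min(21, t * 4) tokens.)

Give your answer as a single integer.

Need t * 4 >= 15, so t >= 15/4.
Smallest integer t = ceil(15/4) = 4.

Answer: 4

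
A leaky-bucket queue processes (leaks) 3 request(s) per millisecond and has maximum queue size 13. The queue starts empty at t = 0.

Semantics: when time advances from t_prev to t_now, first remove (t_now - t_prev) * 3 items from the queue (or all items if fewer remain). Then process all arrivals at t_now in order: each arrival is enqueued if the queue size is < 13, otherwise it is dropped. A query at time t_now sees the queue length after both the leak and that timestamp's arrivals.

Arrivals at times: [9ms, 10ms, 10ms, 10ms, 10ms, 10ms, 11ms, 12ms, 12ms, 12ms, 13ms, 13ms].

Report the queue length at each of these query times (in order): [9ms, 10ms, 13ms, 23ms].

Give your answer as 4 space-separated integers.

Queue lengths at query times:
  query t=9ms: backlog = 1
  query t=10ms: backlog = 5
  query t=13ms: backlog = 2
  query t=23ms: backlog = 0

Answer: 1 5 2 0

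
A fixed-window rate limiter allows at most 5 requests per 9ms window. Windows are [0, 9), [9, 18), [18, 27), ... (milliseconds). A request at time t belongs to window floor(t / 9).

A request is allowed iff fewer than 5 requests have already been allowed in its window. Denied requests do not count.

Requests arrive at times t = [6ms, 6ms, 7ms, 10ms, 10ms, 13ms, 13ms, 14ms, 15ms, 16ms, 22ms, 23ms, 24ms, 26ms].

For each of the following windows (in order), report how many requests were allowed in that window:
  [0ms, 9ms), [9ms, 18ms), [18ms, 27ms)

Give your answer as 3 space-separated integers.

Processing requests:
  req#1 t=6ms (window 0): ALLOW
  req#2 t=6ms (window 0): ALLOW
  req#3 t=7ms (window 0): ALLOW
  req#4 t=10ms (window 1): ALLOW
  req#5 t=10ms (window 1): ALLOW
  req#6 t=13ms (window 1): ALLOW
  req#7 t=13ms (window 1): ALLOW
  req#8 t=14ms (window 1): ALLOW
  req#9 t=15ms (window 1): DENY
  req#10 t=16ms (window 1): DENY
  req#11 t=22ms (window 2): ALLOW
  req#12 t=23ms (window 2): ALLOW
  req#13 t=24ms (window 2): ALLOW
  req#14 t=26ms (window 2): ALLOW

Allowed counts by window: 3 5 4

Answer: 3 5 4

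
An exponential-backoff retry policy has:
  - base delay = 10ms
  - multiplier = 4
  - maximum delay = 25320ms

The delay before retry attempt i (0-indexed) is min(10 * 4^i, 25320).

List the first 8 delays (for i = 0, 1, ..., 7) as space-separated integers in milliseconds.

Computing each delay:
  i=0: min(10*4^0, 25320) = 10
  i=1: min(10*4^1, 25320) = 40
  i=2: min(10*4^2, 25320) = 160
  i=3: min(10*4^3, 25320) = 640
  i=4: min(10*4^4, 25320) = 2560
  i=5: min(10*4^5, 25320) = 10240
  i=6: min(10*4^6, 25320) = 25320
  i=7: min(10*4^7, 25320) = 25320

Answer: 10 40 160 640 2560 10240 25320 25320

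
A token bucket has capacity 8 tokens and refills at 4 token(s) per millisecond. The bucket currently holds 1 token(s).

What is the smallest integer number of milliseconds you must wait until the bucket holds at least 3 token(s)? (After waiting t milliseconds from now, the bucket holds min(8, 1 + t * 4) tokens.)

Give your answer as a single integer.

Answer: 1

Derivation:
Need 1 + t * 4 >= 3, so t >= 2/4.
Smallest integer t = ceil(2/4) = 1.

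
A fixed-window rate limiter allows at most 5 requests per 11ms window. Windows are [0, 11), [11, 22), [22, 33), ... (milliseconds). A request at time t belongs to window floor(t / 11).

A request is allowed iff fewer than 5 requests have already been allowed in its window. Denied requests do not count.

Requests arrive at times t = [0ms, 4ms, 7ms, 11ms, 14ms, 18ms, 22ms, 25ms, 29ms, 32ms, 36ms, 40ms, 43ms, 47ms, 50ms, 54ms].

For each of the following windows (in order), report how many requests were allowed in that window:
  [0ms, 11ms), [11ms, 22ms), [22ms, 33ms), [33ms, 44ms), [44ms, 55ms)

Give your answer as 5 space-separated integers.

Processing requests:
  req#1 t=0ms (window 0): ALLOW
  req#2 t=4ms (window 0): ALLOW
  req#3 t=7ms (window 0): ALLOW
  req#4 t=11ms (window 1): ALLOW
  req#5 t=14ms (window 1): ALLOW
  req#6 t=18ms (window 1): ALLOW
  req#7 t=22ms (window 2): ALLOW
  req#8 t=25ms (window 2): ALLOW
  req#9 t=29ms (window 2): ALLOW
  req#10 t=32ms (window 2): ALLOW
  req#11 t=36ms (window 3): ALLOW
  req#12 t=40ms (window 3): ALLOW
  req#13 t=43ms (window 3): ALLOW
  req#14 t=47ms (window 4): ALLOW
  req#15 t=50ms (window 4): ALLOW
  req#16 t=54ms (window 4): ALLOW

Allowed counts by window: 3 3 4 3 3

Answer: 3 3 4 3 3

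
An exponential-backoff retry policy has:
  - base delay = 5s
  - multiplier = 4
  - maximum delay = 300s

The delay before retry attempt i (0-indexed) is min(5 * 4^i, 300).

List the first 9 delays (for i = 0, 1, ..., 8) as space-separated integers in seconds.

Computing each delay:
  i=0: min(5*4^0, 300) = 5
  i=1: min(5*4^1, 300) = 20
  i=2: min(5*4^2, 300) = 80
  i=3: min(5*4^3, 300) = 300
  i=4: min(5*4^4, 300) = 300
  i=5: min(5*4^5, 300) = 300
  i=6: min(5*4^6, 300) = 300
  i=7: min(5*4^7, 300) = 300
  i=8: min(5*4^8, 300) = 300

Answer: 5 20 80 300 300 300 300 300 300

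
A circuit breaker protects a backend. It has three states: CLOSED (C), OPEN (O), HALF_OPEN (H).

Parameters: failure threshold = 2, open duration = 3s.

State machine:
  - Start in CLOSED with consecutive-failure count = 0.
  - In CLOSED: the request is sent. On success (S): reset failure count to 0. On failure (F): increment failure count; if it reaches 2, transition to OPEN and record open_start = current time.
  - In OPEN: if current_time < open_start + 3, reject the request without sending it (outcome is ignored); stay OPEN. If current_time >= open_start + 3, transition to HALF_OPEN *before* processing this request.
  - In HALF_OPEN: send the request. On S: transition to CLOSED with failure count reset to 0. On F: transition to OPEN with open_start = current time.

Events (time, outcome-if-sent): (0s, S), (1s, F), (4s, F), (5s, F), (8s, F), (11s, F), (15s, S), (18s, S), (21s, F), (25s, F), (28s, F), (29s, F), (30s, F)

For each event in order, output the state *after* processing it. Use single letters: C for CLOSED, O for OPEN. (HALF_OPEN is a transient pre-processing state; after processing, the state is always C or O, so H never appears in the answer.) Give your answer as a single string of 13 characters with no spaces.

Answer: CCOOOOCCCOOOO

Derivation:
State after each event:
  event#1 t=0s outcome=S: state=CLOSED
  event#2 t=1s outcome=F: state=CLOSED
  event#3 t=4s outcome=F: state=OPEN
  event#4 t=5s outcome=F: state=OPEN
  event#5 t=8s outcome=F: state=OPEN
  event#6 t=11s outcome=F: state=OPEN
  event#7 t=15s outcome=S: state=CLOSED
  event#8 t=18s outcome=S: state=CLOSED
  event#9 t=21s outcome=F: state=CLOSED
  event#10 t=25s outcome=F: state=OPEN
  event#11 t=28s outcome=F: state=OPEN
  event#12 t=29s outcome=F: state=OPEN
  event#13 t=30s outcome=F: state=OPEN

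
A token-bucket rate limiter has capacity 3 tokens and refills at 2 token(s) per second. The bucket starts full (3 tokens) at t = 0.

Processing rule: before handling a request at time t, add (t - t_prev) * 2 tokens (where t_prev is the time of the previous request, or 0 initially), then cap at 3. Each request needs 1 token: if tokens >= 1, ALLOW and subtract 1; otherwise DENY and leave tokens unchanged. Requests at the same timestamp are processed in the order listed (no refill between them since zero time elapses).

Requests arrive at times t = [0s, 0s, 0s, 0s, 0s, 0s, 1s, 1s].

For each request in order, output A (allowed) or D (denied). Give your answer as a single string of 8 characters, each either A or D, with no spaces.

Answer: AAADDDAA

Derivation:
Simulating step by step:
  req#1 t=0s: ALLOW
  req#2 t=0s: ALLOW
  req#3 t=0s: ALLOW
  req#4 t=0s: DENY
  req#5 t=0s: DENY
  req#6 t=0s: DENY
  req#7 t=1s: ALLOW
  req#8 t=1s: ALLOW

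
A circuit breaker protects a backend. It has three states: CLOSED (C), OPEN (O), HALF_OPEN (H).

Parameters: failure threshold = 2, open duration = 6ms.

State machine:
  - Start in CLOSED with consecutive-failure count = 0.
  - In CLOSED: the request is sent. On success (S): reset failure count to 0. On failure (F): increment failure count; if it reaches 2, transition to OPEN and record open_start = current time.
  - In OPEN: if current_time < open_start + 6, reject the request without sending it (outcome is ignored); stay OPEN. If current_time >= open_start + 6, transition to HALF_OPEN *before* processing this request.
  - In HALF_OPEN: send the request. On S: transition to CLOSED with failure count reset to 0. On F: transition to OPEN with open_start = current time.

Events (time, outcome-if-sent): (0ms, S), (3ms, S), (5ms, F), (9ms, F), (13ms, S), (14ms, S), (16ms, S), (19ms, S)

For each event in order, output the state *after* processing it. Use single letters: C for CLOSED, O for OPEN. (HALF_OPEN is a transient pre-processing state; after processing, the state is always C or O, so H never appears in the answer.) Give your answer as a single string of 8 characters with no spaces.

State after each event:
  event#1 t=0ms outcome=S: state=CLOSED
  event#2 t=3ms outcome=S: state=CLOSED
  event#3 t=5ms outcome=F: state=CLOSED
  event#4 t=9ms outcome=F: state=OPEN
  event#5 t=13ms outcome=S: state=OPEN
  event#6 t=14ms outcome=S: state=OPEN
  event#7 t=16ms outcome=S: state=CLOSED
  event#8 t=19ms outcome=S: state=CLOSED

Answer: CCCOOOCC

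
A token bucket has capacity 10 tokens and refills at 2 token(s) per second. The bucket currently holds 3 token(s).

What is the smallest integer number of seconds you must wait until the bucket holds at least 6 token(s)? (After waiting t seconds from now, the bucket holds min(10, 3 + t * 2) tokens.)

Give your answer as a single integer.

Need 3 + t * 2 >= 6, so t >= 3/2.
Smallest integer t = ceil(3/2) = 2.

Answer: 2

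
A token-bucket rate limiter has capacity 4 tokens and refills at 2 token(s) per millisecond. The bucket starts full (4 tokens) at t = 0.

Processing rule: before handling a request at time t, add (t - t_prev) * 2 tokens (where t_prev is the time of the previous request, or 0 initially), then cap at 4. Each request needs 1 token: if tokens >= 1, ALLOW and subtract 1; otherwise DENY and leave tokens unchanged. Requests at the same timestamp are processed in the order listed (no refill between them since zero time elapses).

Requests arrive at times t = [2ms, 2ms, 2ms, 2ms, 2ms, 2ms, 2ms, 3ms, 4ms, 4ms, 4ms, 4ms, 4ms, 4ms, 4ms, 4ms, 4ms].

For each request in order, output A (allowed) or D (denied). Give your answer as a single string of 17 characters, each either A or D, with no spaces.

Answer: AAAADDDAAAADDDDDD

Derivation:
Simulating step by step:
  req#1 t=2ms: ALLOW
  req#2 t=2ms: ALLOW
  req#3 t=2ms: ALLOW
  req#4 t=2ms: ALLOW
  req#5 t=2ms: DENY
  req#6 t=2ms: DENY
  req#7 t=2ms: DENY
  req#8 t=3ms: ALLOW
  req#9 t=4ms: ALLOW
  req#10 t=4ms: ALLOW
  req#11 t=4ms: ALLOW
  req#12 t=4ms: DENY
  req#13 t=4ms: DENY
  req#14 t=4ms: DENY
  req#15 t=4ms: DENY
  req#16 t=4ms: DENY
  req#17 t=4ms: DENY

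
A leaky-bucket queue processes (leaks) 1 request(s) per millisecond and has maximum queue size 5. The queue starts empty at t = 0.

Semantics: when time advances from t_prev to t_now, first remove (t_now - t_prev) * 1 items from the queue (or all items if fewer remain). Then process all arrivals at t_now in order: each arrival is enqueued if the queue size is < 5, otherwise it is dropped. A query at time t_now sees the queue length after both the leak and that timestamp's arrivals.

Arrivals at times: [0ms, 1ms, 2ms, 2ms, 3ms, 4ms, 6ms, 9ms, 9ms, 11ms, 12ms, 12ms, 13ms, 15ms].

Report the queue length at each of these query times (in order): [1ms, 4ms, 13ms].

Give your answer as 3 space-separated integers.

Answer: 1 2 2

Derivation:
Queue lengths at query times:
  query t=1ms: backlog = 1
  query t=4ms: backlog = 2
  query t=13ms: backlog = 2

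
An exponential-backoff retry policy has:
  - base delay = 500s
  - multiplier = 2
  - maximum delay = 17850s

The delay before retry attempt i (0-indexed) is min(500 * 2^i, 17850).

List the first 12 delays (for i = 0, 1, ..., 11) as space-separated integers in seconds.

Answer: 500 1000 2000 4000 8000 16000 17850 17850 17850 17850 17850 17850

Derivation:
Computing each delay:
  i=0: min(500*2^0, 17850) = 500
  i=1: min(500*2^1, 17850) = 1000
  i=2: min(500*2^2, 17850) = 2000
  i=3: min(500*2^3, 17850) = 4000
  i=4: min(500*2^4, 17850) = 8000
  i=5: min(500*2^5, 17850) = 16000
  i=6: min(500*2^6, 17850) = 17850
  i=7: min(500*2^7, 17850) = 17850
  i=8: min(500*2^8, 17850) = 17850
  i=9: min(500*2^9, 17850) = 17850
  i=10: min(500*2^10, 17850) = 17850
  i=11: min(500*2^11, 17850) = 17850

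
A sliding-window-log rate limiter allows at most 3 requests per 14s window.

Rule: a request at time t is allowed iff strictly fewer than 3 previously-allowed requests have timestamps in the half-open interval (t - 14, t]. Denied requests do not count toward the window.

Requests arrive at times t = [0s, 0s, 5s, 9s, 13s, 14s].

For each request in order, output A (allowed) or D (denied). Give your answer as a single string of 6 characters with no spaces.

Tracking allowed requests in the window:
  req#1 t=0s: ALLOW
  req#2 t=0s: ALLOW
  req#3 t=5s: ALLOW
  req#4 t=9s: DENY
  req#5 t=13s: DENY
  req#6 t=14s: ALLOW

Answer: AAADDA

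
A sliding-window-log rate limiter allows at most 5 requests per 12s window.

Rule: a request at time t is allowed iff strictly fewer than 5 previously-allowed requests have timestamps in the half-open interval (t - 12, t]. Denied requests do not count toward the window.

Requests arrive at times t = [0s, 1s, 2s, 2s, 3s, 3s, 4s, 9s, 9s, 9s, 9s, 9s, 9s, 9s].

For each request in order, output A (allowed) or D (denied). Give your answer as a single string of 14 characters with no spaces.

Tracking allowed requests in the window:
  req#1 t=0s: ALLOW
  req#2 t=1s: ALLOW
  req#3 t=2s: ALLOW
  req#4 t=2s: ALLOW
  req#5 t=3s: ALLOW
  req#6 t=3s: DENY
  req#7 t=4s: DENY
  req#8 t=9s: DENY
  req#9 t=9s: DENY
  req#10 t=9s: DENY
  req#11 t=9s: DENY
  req#12 t=9s: DENY
  req#13 t=9s: DENY
  req#14 t=9s: DENY

Answer: AAAAADDDDDDDDD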